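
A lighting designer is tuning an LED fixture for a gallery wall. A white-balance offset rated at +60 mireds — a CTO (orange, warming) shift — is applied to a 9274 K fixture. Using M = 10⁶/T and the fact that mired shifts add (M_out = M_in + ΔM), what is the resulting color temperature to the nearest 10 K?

M_in = 10⁶/9274 = 107.83 mireds.
M_out = 107.83 + (+60) = 167.83 mireds.
T_out = 10⁶/167.83 = 5958.5 K → 5960 K.

5960 K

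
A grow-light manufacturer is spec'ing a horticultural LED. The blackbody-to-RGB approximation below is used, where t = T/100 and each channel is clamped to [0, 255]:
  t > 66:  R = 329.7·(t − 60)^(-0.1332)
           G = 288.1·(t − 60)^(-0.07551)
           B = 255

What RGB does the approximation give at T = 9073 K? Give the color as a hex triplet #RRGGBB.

#D1DEFF

t = 9073/100 = 90.73; the t > 66 branch applies.
R = 329.7·(90.73 − 60)^(-0.1332) = 329.7·30.73^(-0.1332) = 329.7·0.63366 = 208.918.
G = 288.1·(90.73 − 60)^(-0.07551) = 288.1·30.73^(-0.07551) = 288.1·0.77210 = 222.442.
B = 255 by definition for t > 66.
Rounded: (209, 222, 255).
In hex: #D1DEFF.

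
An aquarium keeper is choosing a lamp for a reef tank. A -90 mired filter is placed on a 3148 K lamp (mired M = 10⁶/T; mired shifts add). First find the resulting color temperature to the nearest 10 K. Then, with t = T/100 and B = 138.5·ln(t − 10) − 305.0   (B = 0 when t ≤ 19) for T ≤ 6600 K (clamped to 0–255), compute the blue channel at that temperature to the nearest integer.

M_in = 10⁶/3148 = 317.66; M_out = 317.66 + (-90) = 227.66.
T_out = 10⁶/227.66 = 4392.5 K → 4390 K; t = 43.9.
B = 138.5·ln(43.9 − 10) − 305.0 = 138.5·ln 33.9 − 305.0 = 138.5·3.5234 − 305.0 = 182.993.
Rounded: 183.

183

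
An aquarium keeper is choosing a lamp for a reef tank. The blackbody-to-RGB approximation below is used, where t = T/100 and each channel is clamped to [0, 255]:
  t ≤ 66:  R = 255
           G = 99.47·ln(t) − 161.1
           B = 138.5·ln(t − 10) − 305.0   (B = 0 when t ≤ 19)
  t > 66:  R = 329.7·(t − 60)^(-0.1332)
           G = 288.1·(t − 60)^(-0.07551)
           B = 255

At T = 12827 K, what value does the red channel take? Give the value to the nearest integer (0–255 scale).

188

t = 12827/100 = 128.27; the t > 66 branch applies.
R = 329.7·(128.27 − 60)^(-0.1332) = 329.7·68.27^(-0.1332) = 329.7·0.56975 = 187.845.
Rounded: 188.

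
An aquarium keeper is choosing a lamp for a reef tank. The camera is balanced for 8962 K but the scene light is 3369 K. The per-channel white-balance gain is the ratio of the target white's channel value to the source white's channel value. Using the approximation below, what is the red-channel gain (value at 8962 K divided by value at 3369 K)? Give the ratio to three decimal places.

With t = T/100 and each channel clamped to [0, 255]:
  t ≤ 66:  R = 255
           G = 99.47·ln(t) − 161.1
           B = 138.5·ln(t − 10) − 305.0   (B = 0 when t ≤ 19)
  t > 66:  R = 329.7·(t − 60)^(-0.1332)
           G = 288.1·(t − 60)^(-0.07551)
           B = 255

0.823

At 3369 K (t = 33.69):
  R = 255 by definition for t ≤ 66.
At 8962 K (t = 89.62):
  R = 329.7·(89.62 − 60)^(-0.1332) = 329.7·29.62^(-0.1332) = 329.7·0.63677 = 209.944.
Gain = 209.944 / 255.000 = 0.8233 → 0.823.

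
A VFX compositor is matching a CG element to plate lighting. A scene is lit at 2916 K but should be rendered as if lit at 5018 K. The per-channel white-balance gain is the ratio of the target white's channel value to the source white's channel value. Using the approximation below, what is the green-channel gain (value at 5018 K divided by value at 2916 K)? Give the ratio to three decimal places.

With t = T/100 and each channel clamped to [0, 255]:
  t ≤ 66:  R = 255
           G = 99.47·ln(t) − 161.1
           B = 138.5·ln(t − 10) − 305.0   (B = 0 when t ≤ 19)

At 2916 K (t = 29.16):
  G = 99.47·ln 29.16 − 161.1 = 99.47·3.3728 − 161.1 = 174.392.
At 5018 K (t = 50.18):
  G = 99.47·ln 50.18 − 161.1 = 99.47·3.9156 − 161.1 = 228.386.
Gain = 228.386 / 174.392 = 1.3096 → 1.310.

1.310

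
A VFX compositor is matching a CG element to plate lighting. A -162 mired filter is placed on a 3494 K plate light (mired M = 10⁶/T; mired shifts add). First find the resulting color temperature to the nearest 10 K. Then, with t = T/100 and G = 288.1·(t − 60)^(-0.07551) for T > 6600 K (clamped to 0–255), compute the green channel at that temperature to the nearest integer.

229

M_in = 10⁶/3494 = 286.20; M_out = 286.20 + (-162) = 124.20.
T_out = 10⁶/124.20 = 8051.2 K → 8050 K; t = 80.5.
G = 288.1·(80.5 − 60)^(-0.07551) = 288.1·20.5^(-0.07551) = 288.1·0.79607 = 229.347.
Rounded: 229.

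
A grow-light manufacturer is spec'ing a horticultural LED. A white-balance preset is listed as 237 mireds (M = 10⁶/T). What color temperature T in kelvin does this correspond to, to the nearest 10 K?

4220 K

T = 10⁶ / 237 = 4219.41 K → 4220 K.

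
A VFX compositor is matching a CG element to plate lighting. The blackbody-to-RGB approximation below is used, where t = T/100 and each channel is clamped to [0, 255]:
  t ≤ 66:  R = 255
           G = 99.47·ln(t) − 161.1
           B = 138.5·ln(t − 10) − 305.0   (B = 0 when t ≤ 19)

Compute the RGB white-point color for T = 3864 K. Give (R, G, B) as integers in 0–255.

t = 3864/100 = 38.64; the t ≤ 66 branch applies.
R = 255 by definition for t ≤ 66.
G = 99.47·ln 38.64 − 161.1 = 99.47·3.6543 − 161.1 = 202.392.
B = 138.5·ln(38.64 − 10) − 305.0 = 138.5·ln 28.64 − 305.0 = 138.5·3.3548 − 305.0 = 159.640.
Rounded: (255, 202, 160).

(255, 202, 160)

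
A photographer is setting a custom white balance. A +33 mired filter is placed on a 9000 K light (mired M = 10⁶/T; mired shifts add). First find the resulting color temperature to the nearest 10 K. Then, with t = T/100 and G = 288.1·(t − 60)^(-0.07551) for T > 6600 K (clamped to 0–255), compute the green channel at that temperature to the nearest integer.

243

M_in = 10⁶/9000 = 111.11; M_out = 111.11 + (+33) = 144.11.
T_out = 10⁶/144.11 = 6939.1 K → 6940 K; t = 69.4.
G = 288.1·(69.4 − 60)^(-0.07551) = 288.1·9.4^(-0.07551) = 288.1·0.84434 = 243.255.
Rounded: 243.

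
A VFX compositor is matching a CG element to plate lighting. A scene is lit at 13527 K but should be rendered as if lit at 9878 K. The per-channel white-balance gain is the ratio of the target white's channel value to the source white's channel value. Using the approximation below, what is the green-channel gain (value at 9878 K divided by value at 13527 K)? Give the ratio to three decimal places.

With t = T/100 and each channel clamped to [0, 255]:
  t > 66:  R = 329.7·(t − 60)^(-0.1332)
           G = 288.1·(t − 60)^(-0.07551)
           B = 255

1.051

At 13527 K (t = 135.27):
  G = 288.1·(135.27 − 60)^(-0.07551) = 288.1·75.27^(-0.07551) = 288.1·0.72160 = 207.893.
At 9878 K (t = 98.78):
  G = 288.1·(98.78 − 60)^(-0.07551) = 288.1·38.78^(-0.07551) = 288.1·0.75865 = 218.568.
Gain = 218.568 / 207.893 = 1.0514 → 1.051.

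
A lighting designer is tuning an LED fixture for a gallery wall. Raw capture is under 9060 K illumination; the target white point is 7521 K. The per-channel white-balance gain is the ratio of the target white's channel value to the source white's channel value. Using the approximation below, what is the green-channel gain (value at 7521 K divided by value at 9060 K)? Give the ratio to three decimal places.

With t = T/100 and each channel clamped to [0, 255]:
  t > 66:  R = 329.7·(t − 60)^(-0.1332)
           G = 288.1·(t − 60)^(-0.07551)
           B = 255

At 9060 K (t = 90.6):
  G = 288.1·(90.6 − 60)^(-0.07551) = 288.1·30.6^(-0.07551) = 288.1·0.77235 = 222.514.
At 7521 K (t = 75.21):
  G = 288.1·(75.21 − 60)^(-0.07551) = 288.1·15.21^(-0.07551) = 288.1·0.81421 = 234.574.
Gain = 234.574 / 222.514 = 1.0542 → 1.054.

1.054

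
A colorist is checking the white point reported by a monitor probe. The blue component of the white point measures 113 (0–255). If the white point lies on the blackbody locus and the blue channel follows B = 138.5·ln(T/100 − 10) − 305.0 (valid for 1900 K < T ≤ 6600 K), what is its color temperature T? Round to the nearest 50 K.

3050 K

ln(t − 10) = (113 + 305.0) / 138.5 = 3.0181.
t − 10 = e^3.0181 = 20.451, so t = 30.451.
T = 100·t = 3045 K → 3050 K to the nearest 50 K.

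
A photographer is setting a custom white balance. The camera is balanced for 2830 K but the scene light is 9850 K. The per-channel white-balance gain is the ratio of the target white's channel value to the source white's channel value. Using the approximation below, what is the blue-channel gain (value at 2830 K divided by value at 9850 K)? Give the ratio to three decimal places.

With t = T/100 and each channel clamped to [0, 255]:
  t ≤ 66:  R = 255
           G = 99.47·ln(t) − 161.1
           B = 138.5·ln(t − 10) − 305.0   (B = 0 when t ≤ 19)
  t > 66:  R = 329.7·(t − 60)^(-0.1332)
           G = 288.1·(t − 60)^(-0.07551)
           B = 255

0.383

At 9850 K (t = 98.5):
  B = 255 by definition for t > 66.
At 2830 K (t = 28.3):
  B = 138.5·ln(28.3 − 10) − 305.0 = 138.5·ln 18.3 − 305.0 = 138.5·2.9069 − 305.0 = 97.606.
Gain = 97.606 / 255.000 = 0.3828 → 0.383.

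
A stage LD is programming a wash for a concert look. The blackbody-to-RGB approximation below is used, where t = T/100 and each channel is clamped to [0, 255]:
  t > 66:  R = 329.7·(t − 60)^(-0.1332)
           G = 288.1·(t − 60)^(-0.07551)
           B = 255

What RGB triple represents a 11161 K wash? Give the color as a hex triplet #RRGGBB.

t = 11161/100 = 111.61; the t > 66 branch applies.
R = 329.7·(111.61 − 60)^(-0.1332) = 329.7·51.61^(-0.1332) = 329.7·0.59138 = 194.977.
G = 288.1·(111.61 − 60)^(-0.07551) = 288.1·51.61^(-0.07551) = 288.1·0.74246 = 213.902.
B = 255 by definition for t > 66.
Rounded: (195, 214, 255).
In hex: #C3D6FF.

#C3D6FF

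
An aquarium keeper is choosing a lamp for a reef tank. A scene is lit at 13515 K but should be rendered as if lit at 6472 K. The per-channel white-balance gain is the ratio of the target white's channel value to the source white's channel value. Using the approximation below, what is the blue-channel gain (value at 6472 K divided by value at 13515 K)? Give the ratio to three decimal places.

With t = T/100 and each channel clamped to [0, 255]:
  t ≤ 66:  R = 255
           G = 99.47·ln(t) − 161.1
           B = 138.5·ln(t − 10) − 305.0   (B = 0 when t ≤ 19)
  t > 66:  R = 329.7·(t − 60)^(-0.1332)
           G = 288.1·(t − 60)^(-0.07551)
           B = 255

0.978

At 13515 K (t = 135.15):
  B = 255 by definition for t > 66.
At 6472 K (t = 64.72):
  B = 138.5·ln(64.72 − 10) − 305.0 = 138.5·ln 54.72 − 305.0 = 138.5·4.0022 − 305.0 = 249.309.
Gain = 249.309 / 255.000 = 0.9777 → 0.978.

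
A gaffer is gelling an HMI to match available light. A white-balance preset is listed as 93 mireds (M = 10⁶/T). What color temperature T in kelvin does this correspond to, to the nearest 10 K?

10750 K

T = 10⁶ / 93 = 10752.69 K → 10750 K.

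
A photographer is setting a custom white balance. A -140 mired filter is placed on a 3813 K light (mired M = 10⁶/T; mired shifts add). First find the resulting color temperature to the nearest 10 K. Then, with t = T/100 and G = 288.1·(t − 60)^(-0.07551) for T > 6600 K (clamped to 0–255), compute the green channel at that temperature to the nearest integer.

M_in = 10⁶/3813 = 262.26; M_out = 262.26 + (-140) = 122.26.
T_out = 10⁶/122.26 = 8179.2 K → 8180 K; t = 81.8.
G = 288.1·(81.8 − 60)^(-0.07551) = 288.1·21.8^(-0.07551) = 288.1·0.79238 = 228.284.
Rounded: 228.

228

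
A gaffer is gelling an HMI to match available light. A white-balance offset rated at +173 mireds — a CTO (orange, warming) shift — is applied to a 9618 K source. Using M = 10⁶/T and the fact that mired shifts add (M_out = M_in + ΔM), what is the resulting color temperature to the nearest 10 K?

3610 K

M_in = 10⁶/9618 = 103.97 mireds.
M_out = 103.97 + (+173) = 276.97 mireds.
T_out = 10⁶/276.97 = 3610.5 K → 3610 K.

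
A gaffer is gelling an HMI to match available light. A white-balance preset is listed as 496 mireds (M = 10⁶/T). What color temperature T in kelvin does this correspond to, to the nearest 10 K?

2020 K

T = 10⁶ / 496 = 2016.13 K → 2020 K.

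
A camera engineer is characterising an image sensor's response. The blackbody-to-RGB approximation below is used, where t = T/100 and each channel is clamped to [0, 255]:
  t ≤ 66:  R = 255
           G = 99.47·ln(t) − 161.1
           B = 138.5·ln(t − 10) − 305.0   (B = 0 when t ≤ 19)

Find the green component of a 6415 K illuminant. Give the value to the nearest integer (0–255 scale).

253

t = 6415/100 = 64.15; the t ≤ 66 branch applies.
G = 99.47·ln 64.15 − 161.1 = 99.47·4.1612 − 161.1 = 252.817.
Rounded: 253.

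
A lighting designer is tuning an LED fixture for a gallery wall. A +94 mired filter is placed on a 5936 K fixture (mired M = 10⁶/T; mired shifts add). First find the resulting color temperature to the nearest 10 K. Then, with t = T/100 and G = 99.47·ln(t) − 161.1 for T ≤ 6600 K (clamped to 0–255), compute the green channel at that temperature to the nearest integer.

M_in = 10⁶/5936 = 168.46; M_out = 168.46 + (+94) = 262.46.
T_out = 10⁶/262.46 = 3810.1 K → 3810 K; t = 38.1.
G = 99.47·ln 38.1 − 161.1 = 99.47·3.6402 − 161.1 = 200.992.
Rounded: 201.

201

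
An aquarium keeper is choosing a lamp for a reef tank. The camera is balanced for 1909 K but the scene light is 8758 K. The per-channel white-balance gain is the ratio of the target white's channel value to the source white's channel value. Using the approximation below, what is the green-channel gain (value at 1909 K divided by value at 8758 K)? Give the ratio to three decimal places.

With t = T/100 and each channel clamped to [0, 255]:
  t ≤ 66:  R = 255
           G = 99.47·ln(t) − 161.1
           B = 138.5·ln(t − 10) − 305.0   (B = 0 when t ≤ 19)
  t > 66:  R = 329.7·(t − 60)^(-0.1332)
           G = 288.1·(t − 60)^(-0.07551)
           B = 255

0.590

At 8758 K (t = 87.58):
  G = 288.1·(87.58 − 60)^(-0.07551) = 288.1·27.58^(-0.07551) = 288.1·0.77843 = 224.266.
At 1909 K (t = 19.09):
  G = 99.47·ln 19.09 − 161.1 = 99.47·2.9492 − 161.1 = 132.253.
Gain = 132.253 / 224.266 = 0.5897 → 0.590.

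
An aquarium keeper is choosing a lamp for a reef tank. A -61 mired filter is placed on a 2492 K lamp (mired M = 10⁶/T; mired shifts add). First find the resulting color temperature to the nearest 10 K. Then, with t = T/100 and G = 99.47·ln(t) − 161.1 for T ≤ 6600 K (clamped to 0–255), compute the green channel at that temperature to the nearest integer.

175

M_in = 10⁶/2492 = 401.28; M_out = 401.28 + (-61) = 340.28.
T_out = 10⁶/340.28 = 2938.7 K → 2940 K; t = 29.4.
G = 99.47·ln 29.4 − 161.1 = 99.47·3.3810 − 161.1 = 175.208.
Rounded: 175.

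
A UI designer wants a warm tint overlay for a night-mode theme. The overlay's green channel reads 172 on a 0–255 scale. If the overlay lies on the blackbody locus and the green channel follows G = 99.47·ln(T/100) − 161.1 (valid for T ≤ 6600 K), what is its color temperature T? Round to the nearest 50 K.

2850 K

ln t = (172 + 161.1) / 99.47 = 3.3487.
t = e^3.3487 = 28.467.
T = 100·t = 2847 K → 2850 K to the nearest 50 K.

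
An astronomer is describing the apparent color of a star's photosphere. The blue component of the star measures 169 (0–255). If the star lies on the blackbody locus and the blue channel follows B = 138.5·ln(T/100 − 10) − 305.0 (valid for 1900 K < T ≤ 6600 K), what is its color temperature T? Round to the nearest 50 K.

ln(t − 10) = (169 + 305.0) / 138.5 = 3.4224.
t − 10 = e^3.4224 = 30.642, so t = 40.642.
T = 100·t = 4064 K → 4050 K to the nearest 50 K.

4050 K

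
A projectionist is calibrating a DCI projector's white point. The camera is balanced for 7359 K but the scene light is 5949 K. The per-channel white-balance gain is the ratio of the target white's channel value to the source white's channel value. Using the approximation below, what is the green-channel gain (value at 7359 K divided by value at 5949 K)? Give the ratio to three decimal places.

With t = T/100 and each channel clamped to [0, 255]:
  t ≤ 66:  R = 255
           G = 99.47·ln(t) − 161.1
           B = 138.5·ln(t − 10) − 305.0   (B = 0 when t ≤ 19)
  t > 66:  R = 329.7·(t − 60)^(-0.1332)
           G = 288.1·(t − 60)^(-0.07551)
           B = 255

At 5949 K (t = 59.49):
  G = 99.47·ln 59.49 − 161.1 = 99.47·4.0858 − 161.1 = 245.315.
At 7359 K (t = 73.59):
  G = 288.1·(73.59 − 60)^(-0.07551) = 288.1·13.59^(-0.07551) = 288.1·0.82117 = 236.578.
Gain = 236.578 / 245.315 = 0.9644 → 0.964.

0.964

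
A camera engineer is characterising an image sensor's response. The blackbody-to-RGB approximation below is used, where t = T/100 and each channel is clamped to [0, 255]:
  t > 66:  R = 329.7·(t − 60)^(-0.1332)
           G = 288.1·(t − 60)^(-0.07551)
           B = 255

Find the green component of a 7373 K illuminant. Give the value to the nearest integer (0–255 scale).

236

t = 7373/100 = 73.73; the t > 66 branch applies.
G = 288.1·(73.73 − 60)^(-0.07551) = 288.1·13.73^(-0.07551) = 288.1·0.82053 = 236.395.
Rounded: 236.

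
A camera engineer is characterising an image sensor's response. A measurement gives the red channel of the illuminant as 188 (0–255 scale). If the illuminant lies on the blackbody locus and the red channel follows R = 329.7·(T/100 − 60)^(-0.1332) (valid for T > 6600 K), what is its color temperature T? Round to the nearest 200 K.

(t − 60)^(-0.1332) = 188/329.7 = 0.57022.
t − 60 = 0.57022^(1/-0.1332) = 0.57022^(-7.508) = 67.848, so t = 127.848.
T = 100·t = 12785 K → 12800 K to the nearest 200 K.

12800 K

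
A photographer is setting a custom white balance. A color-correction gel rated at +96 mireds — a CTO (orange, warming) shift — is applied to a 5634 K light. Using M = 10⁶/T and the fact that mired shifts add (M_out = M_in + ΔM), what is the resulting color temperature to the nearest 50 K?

3650 K

M_in = 10⁶/5634 = 177.49 mireds.
M_out = 177.49 + (+96) = 273.49 mireds.
T_out = 10⁶/273.49 = 3656.4 K → 3650 K.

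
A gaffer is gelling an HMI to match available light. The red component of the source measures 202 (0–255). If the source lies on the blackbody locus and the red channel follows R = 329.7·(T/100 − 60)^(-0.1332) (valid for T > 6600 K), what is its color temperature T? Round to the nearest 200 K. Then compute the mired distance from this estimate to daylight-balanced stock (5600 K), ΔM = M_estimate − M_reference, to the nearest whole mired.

-79 mireds

(t − 60)^(-0.1332) = 202/329.7 = 0.61268.
t − 60 = 0.61268^(1/-0.1332) = 0.61268^(-7.508) = 39.569, so t = 99.569.
T = 100·t = 9957 K → 10000 K to the nearest 200 K.
M_estimate = 10⁶/10000 = 100.00; M_reference = 10⁶/5600 = 178.57.
ΔM = 100.00 − 178.57 = -78.57 → -79 mireds.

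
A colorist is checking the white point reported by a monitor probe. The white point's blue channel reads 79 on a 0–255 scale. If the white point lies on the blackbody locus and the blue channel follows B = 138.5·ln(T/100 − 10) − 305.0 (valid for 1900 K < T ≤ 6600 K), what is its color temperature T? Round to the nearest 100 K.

2600 K

ln(t − 10) = (79 + 305.0) / 138.5 = 2.7726.
t − 10 = e^2.7726 = 16.000, so t = 26.000.
T = 100·t = 2600 K → 2600 K to the nearest 100 K.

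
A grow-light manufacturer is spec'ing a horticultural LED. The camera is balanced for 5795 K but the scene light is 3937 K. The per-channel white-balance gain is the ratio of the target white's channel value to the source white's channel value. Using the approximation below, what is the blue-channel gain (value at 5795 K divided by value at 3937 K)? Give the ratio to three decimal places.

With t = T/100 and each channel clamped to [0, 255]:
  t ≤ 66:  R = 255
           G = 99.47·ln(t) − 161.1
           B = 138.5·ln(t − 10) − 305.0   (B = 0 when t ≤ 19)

1.416

At 3937 K (t = 39.37):
  B = 138.5·ln(39.37 − 10) − 305.0 = 138.5·ln 29.37 − 305.0 = 138.5·3.3800 − 305.0 = 163.126.
At 5795 K (t = 57.95):
  B = 138.5·ln(57.95 − 10) − 305.0 = 138.5·ln 47.95 − 305.0 = 138.5·3.8702 − 305.0 = 231.017.
Gain = 231.017 / 163.126 = 1.4162 → 1.416.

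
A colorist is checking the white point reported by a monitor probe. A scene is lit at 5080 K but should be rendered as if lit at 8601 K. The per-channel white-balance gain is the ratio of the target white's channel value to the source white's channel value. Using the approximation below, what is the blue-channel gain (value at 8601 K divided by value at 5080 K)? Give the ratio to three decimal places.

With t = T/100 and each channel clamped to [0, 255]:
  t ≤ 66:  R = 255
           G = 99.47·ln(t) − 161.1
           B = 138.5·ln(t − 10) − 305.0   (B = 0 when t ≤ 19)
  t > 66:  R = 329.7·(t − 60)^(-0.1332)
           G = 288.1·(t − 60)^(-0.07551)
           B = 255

1.222

At 5080 K (t = 50.8):
  B = 138.5·ln(50.8 − 10) − 305.0 = 138.5·ln 40.8 − 305.0 = 138.5·3.7087 − 305.0 = 208.652.
At 8601 K (t = 86.01):
  B = 255 by definition for t > 66.
Gain = 255.000 / 208.652 = 1.2221 → 1.222.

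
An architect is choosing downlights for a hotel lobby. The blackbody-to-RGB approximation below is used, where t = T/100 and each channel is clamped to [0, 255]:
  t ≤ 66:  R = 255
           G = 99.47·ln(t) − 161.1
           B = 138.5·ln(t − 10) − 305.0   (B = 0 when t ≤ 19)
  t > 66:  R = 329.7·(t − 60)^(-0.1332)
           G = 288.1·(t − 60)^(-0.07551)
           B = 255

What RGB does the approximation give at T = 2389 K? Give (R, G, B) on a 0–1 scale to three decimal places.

(1.000, 0.606, 0.233)

t = 2389/100 = 23.89; the t ≤ 66 branch applies.
R = 255 by definition for t ≤ 66.
G = 99.47·ln 23.89 − 161.1 = 99.47·3.1735 − 161.1 = 154.564.
B = 138.5·ln(23.89 − 10) − 305.0 = 138.5·ln 13.89 − 305.0 = 138.5·2.6312 − 305.0 = 59.417.
Dividing each by 255: (1.0000, 0.6061, 0.2330) → (1.000, 0.606, 0.233).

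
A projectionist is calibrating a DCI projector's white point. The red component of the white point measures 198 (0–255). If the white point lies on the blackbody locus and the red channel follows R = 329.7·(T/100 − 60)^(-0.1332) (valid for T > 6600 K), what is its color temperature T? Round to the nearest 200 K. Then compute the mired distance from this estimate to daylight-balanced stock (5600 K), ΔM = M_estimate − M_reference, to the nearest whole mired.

(t − 60)^(-0.1332) = 198/329.7 = 0.60055.
t − 60 = 0.60055^(1/-0.1332) = 0.60055^(-7.508) = 45.980, so t = 105.980.
T = 100·t = 10598 K → 10600 K to the nearest 200 K.
M_estimate = 10⁶/10600 = 94.34; M_reference = 10⁶/5600 = 178.57.
ΔM = 94.34 − 178.57 = -84.23 → -84 mireds.

-84 mireds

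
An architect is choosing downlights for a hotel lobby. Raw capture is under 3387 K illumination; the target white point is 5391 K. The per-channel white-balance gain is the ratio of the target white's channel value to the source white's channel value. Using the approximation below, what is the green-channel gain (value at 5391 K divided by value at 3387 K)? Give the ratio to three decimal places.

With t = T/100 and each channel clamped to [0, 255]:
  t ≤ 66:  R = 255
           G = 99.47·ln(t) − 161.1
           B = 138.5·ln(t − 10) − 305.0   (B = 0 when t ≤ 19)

1.244

At 3387 K (t = 33.87):
  G = 99.47·ln 33.87 − 161.1 = 99.47·3.5225 − 161.1 = 189.286.
At 5391 K (t = 53.91):
  G = 99.47·ln 53.91 − 161.1 = 99.47·3.9873 − 161.1 = 235.518.
Gain = 235.518 / 189.286 = 1.2442 → 1.244.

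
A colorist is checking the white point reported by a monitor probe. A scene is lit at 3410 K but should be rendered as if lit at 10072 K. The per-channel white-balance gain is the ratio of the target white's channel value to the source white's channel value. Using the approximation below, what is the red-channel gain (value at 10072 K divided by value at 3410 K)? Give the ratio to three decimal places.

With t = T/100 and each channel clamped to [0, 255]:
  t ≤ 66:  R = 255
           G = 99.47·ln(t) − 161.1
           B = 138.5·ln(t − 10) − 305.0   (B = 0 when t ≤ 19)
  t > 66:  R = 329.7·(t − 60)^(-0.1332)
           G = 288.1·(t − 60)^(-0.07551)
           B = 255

0.789

At 3410 K (t = 34.1):
  R = 255 by definition for t ≤ 66.
At 10072 K (t = 100.72):
  R = 329.7·(100.72 − 60)^(-0.1332) = 329.7·40.72^(-0.1332) = 329.7·0.61034 = 201.230.
Gain = 201.230 / 255.000 = 0.7891 → 0.789.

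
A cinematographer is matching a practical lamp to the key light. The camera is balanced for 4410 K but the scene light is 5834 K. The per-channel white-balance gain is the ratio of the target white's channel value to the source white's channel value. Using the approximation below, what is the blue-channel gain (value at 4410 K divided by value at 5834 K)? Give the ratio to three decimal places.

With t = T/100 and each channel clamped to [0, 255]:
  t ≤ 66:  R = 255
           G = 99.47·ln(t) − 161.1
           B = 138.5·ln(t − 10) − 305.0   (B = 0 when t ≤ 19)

At 5834 K (t = 58.34):
  B = 138.5·ln(58.34 − 10) − 305.0 = 138.5·ln 48.34 − 305.0 = 138.5·3.8783 − 305.0 = 232.139.
At 4410 K (t = 44.1):
  B = 138.5·ln(44.1 − 10) − 305.0 = 138.5·ln 34.1 − 305.0 = 138.5·3.5293 − 305.0 = 183.808.
Gain = 183.808 / 232.139 = 0.7918 → 0.792.

0.792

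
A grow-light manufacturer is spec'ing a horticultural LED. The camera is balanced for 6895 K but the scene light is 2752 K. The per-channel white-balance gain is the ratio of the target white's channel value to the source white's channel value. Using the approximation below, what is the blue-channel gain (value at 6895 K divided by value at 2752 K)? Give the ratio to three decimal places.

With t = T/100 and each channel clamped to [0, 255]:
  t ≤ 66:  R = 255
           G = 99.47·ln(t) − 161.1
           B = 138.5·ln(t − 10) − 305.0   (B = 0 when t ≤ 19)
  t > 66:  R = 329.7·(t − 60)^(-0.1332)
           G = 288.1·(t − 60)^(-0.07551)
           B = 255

At 2752 K (t = 27.52):
  B = 138.5·ln(27.52 − 10) − 305.0 = 138.5·ln 17.52 − 305.0 = 138.5·2.8633 − 305.0 = 91.573.
At 6895 K (t = 68.95):
  B = 255 by definition for t > 66.
Gain = 255.000 / 91.573 = 2.7847 → 2.785.

2.785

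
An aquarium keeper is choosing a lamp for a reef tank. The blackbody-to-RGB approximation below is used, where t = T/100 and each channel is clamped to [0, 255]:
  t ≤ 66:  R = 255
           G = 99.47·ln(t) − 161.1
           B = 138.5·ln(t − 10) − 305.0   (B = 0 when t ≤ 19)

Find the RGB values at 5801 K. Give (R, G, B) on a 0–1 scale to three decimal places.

(1.000, 0.952, 0.907)

t = 5801/100 = 58.01; the t ≤ 66 branch applies.
R = 255 by definition for t ≤ 66.
G = 99.47·ln 58.01 − 161.1 = 99.47·4.0606 − 161.1 = 242.809.
B = 138.5·ln(58.01 − 10) − 305.0 = 138.5·ln 48.01 − 305.0 = 138.5·3.8714 − 305.0 = 231.190.
Dividing each by 255: (1.0000, 0.9522, 0.9066) → (1.000, 0.952, 0.907).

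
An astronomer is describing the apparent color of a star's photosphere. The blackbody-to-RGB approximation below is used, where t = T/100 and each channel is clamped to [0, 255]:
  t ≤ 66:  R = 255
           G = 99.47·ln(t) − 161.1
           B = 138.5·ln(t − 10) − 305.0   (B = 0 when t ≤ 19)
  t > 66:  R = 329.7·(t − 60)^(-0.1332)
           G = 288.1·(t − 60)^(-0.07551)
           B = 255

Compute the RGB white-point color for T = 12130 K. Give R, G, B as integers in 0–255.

t = 12130/100 = 121.3; the t > 66 branch applies.
R = 329.7·(121.3 − 60)^(-0.1332) = 329.7·61.3^(-0.1332) = 329.7·0.57798 = 190.559.
G = 288.1·(121.3 − 60)^(-0.07551) = 288.1·61.3^(-0.07551) = 288.1·0.73287 = 211.141.
B = 255 by definition for t > 66.
Rounded: (191, 211, 255).

R=191, G=211, B=255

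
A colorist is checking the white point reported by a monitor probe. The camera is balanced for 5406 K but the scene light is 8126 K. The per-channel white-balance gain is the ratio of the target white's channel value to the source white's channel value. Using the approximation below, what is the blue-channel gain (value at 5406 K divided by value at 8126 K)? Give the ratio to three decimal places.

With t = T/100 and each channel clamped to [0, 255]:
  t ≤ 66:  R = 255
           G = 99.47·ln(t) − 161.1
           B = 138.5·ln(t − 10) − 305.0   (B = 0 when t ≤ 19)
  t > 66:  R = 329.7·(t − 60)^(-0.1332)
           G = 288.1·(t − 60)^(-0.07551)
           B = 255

0.860

At 8126 K (t = 81.26):
  B = 255 by definition for t > 66.
At 5406 K (t = 54.06):
  B = 138.5·ln(54.06 − 10) − 305.0 = 138.5·ln 44.06 − 305.0 = 138.5·3.7856 − 305.0 = 219.299.
Gain = 219.299 / 255.000 = 0.8600 → 0.860.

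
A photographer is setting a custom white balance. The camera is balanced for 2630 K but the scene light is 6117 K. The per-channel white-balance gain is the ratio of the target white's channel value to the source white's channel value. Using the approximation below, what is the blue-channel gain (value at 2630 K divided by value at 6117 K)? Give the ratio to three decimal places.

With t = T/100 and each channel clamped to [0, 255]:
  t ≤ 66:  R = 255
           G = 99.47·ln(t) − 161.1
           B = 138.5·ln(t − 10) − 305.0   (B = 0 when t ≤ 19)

At 6117 K (t = 61.17):
  B = 138.5·ln(61.17 − 10) − 305.0 = 138.5·ln 51.17 − 305.0 = 138.5·3.9352 − 305.0 = 240.019.
At 2630 K (t = 26.3):
  B = 138.5·ln(26.3 − 10) − 305.0 = 138.5·ln 16.3 − 305.0 = 138.5·2.7912 − 305.0 = 81.576.
Gain = 81.576 / 240.019 = 0.3399 → 0.340.

0.340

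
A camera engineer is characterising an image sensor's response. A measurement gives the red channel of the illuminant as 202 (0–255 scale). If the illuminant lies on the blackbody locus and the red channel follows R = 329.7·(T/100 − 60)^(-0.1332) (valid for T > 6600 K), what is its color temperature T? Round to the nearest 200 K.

(t − 60)^(-0.1332) = 202/329.7 = 0.61268.
t − 60 = 0.61268^(1/-0.1332) = 0.61268^(-7.508) = 39.569, so t = 99.569.
T = 100·t = 9957 K → 10000 K to the nearest 200 K.

10000 K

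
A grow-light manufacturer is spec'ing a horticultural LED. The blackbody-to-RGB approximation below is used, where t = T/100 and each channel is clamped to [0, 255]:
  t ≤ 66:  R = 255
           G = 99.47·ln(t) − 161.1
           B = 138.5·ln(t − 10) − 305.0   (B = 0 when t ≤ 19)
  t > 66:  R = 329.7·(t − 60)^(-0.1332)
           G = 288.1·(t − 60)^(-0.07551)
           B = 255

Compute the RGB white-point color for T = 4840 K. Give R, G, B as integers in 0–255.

t = 4840/100 = 48.4; the t ≤ 66 branch applies.
R = 255 by definition for t ≤ 66.
G = 99.47·ln 48.4 − 161.1 = 99.47·3.8795 − 161.1 = 224.794.
B = 138.5·ln(48.4 − 10) − 305.0 = 138.5·ln 38.4 − 305.0 = 138.5·3.6481 − 305.0 = 200.256.
Rounded: (255, 225, 200).

R=255, G=225, B=200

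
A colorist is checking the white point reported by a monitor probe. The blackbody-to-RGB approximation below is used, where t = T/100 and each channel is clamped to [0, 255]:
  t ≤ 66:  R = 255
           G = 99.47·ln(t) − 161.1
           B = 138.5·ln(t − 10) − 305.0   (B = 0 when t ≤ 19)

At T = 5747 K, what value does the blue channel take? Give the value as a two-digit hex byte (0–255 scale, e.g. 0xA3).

0xE6

t = 5747/100 = 57.47; the t ≤ 66 branch applies.
B = 138.5·ln(57.47 − 10) − 305.0 = 138.5·ln 47.47 − 305.0 = 138.5·3.8601 − 305.0 = 229.624.
Rounded: 230; in hex, 0xE6.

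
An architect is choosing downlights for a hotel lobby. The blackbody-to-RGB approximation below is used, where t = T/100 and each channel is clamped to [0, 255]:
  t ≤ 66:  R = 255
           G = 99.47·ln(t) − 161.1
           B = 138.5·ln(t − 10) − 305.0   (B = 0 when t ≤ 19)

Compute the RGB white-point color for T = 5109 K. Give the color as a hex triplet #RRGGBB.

t = 5109/100 = 51.09; the t ≤ 66 branch applies.
R = 255 by definition for t ≤ 66.
G = 99.47·ln 51.09 − 161.1 = 99.47·3.9336 − 161.1 = 230.174.
B = 138.5·ln(51.09 − 10) − 305.0 = 138.5·ln 41.09 − 305.0 = 138.5·3.7158 − 305.0 = 209.633.
Rounded: (255, 230, 210).
In hex: #FFE6D2.

#FFE6D2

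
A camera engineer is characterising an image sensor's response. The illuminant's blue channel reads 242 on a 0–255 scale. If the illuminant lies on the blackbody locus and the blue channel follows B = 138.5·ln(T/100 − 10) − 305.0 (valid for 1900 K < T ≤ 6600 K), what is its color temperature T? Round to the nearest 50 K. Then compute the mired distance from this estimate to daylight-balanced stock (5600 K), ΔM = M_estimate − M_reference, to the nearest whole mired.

ln(t − 10) = (242 + 305.0) / 138.5 = 3.9495.
t − 10 = e^3.9495 = 51.907, so t = 61.907.
T = 100·t = 6191 K → 6200 K to the nearest 50 K.
M_estimate = 10⁶/6200 = 161.29; M_reference = 10⁶/5600 = 178.57.
ΔM = 161.29 − 178.57 = -17.28 → -17 mireds.

-17 mireds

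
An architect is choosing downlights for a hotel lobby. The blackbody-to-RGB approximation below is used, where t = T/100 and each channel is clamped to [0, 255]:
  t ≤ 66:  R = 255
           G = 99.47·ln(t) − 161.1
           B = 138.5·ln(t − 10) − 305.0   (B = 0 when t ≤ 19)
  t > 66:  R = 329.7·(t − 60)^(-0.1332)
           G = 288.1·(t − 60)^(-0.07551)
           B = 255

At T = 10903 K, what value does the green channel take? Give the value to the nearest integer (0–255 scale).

215

t = 10903/100 = 109.03; the t > 66 branch applies.
G = 288.1·(109.03 − 60)^(-0.07551) = 288.1·49.03^(-0.07551) = 288.1·0.74534 = 214.732.
Rounded: 215.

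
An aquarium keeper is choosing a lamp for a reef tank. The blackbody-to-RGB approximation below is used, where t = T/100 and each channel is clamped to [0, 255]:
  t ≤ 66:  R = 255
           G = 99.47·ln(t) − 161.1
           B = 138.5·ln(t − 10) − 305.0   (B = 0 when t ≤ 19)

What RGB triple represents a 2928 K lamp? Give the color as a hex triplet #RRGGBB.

t = 2928/100 = 29.28; the t ≤ 66 branch applies.
R = 255 by definition for t ≤ 66.
G = 99.47·ln 29.28 − 161.1 = 99.47·3.3769 − 161.1 = 174.801.
B = 138.5·ln(29.28 − 10) − 305.0 = 138.5·ln 19.28 − 305.0 = 138.5·2.9591 − 305.0 = 104.831.
Rounded: (255, 175, 105).
In hex: #FFAF69.

#FFAF69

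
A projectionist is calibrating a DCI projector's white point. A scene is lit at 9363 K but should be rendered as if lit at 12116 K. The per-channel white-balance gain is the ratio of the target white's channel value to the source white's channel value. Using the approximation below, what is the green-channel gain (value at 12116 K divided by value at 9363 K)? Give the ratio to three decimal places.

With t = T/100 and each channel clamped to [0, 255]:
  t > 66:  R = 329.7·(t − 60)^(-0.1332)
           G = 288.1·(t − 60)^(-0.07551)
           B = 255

At 9363 K (t = 93.63):
  G = 288.1·(93.63 − 60)^(-0.07551) = 288.1·33.63^(-0.07551) = 288.1·0.76686 = 220.933.
At 12116 K (t = 121.16):
  G = 288.1·(121.16 − 60)^(-0.07551) = 288.1·61.16^(-0.07551) = 288.1·0.73300 = 211.177.
Gain = 211.177 / 220.933 = 0.9558 → 0.956.

0.956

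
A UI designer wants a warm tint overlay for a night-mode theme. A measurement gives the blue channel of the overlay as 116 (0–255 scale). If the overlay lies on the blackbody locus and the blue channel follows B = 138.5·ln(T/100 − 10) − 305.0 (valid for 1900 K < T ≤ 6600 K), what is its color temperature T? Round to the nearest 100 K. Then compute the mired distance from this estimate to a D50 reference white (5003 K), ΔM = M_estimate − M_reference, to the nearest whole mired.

+123 mireds

ln(t − 10) = (116 + 305.0) / 138.5 = 3.0397.
t − 10 = e^3.0397 = 20.899, so t = 30.899.
T = 100·t = 3090 K → 3100 K to the nearest 100 K.
M_estimate = 10⁶/3100 = 322.58; M_reference = 10⁶/5003 = 199.88.
ΔM = 322.58 − 199.88 = 122.70 → +123 mireds.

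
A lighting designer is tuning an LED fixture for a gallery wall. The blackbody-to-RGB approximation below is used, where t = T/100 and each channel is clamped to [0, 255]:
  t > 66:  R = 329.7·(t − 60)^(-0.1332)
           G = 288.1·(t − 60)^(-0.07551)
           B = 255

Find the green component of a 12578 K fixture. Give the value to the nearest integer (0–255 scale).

210

t = 12578/100 = 125.78; the t > 66 branch applies.
G = 288.1·(125.78 − 60)^(-0.07551) = 288.1·65.78^(-0.07551) = 288.1·0.72898 = 210.019.
Rounded: 210.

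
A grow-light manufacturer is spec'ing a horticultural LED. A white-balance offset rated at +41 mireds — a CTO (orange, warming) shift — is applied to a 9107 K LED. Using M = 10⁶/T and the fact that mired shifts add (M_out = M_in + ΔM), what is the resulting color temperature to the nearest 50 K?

6650 K

M_in = 10⁶/9107 = 109.81 mireds.
M_out = 109.81 + (+41) = 150.81 mireds.
T_out = 10⁶/150.81 = 6631.1 K → 6650 K.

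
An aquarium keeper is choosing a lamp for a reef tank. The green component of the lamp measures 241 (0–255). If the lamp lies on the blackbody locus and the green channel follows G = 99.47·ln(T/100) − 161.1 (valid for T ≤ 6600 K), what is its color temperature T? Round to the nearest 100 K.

5700 K

ln t = (241 + 161.1) / 99.47 = 4.0424.
t = e^4.0424 = 56.964.
T = 100·t = 5696 K → 5700 K to the nearest 100 K.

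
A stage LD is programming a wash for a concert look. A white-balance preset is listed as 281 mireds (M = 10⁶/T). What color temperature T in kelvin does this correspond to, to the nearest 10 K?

3560 K

T = 10⁶ / 281 = 3558.72 K → 3560 K.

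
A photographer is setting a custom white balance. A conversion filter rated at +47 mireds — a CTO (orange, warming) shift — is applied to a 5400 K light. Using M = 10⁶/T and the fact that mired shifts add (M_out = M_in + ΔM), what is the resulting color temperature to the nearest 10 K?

4310 K

M_in = 10⁶/5400 = 185.19 mireds.
M_out = 185.19 + (+47) = 232.19 mireds.
T_out = 10⁶/232.19 = 4306.9 K → 4310 K.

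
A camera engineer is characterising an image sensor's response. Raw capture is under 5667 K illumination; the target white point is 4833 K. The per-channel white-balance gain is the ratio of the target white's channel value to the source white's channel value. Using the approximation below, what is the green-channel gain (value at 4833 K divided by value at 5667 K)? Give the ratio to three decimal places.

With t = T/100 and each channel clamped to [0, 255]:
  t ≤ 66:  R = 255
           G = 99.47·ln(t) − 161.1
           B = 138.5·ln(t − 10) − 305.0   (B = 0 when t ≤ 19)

0.934

At 5667 K (t = 56.67):
  G = 99.47·ln 56.67 − 161.1 = 99.47·4.0372 − 161.1 = 240.485.
At 4833 K (t = 48.33):
  G = 99.47·ln 48.33 − 161.1 = 99.47·3.8781 − 161.1 = 224.650.
Gain = 224.650 / 240.485 = 0.9342 → 0.934.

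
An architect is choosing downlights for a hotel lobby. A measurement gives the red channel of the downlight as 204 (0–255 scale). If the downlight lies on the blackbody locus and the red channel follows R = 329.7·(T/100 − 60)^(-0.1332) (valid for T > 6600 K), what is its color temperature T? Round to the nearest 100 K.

(t − 60)^(-0.1332) = 204/329.7 = 0.61874.
t − 60 = 0.61874^(1/-0.1332) = 0.61874^(-7.508) = 36.748, so t = 96.748.
T = 100·t = 9675 K → 9700 K to the nearest 100 K.

9700 K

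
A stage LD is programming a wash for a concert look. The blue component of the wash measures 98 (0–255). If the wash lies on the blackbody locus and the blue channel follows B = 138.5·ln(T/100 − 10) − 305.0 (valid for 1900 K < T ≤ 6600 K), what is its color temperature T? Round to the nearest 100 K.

2800 K

ln(t − 10) = (98 + 305.0) / 138.5 = 2.9097.
t − 10 = e^2.9097 = 18.352, so t = 28.352.
T = 100·t = 2835 K → 2800 K to the nearest 100 K.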